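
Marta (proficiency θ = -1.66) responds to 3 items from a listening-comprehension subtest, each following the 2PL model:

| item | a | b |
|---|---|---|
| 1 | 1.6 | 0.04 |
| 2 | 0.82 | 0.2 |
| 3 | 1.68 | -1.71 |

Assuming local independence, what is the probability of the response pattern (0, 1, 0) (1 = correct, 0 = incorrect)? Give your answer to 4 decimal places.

P(θ) = 1 / (1 + exp(−a(θ − b)))
P_1 = 1/(1+e^{2.7200}) = 0.0618
P_2 = 1/(1+e^{1.5252}) = 0.1787
P_3 = 1/(1+e^{-0.0840}) = 0.5210
L = (1−P_1) × P_2 × (1−P_3) = 0.9382 × 0.1787 × 0.4790 = 0.08031

0.0803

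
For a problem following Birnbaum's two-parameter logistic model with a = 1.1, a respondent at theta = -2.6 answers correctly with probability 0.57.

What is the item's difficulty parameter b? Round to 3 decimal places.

-2.856

P(theta) = 1 / (1 + exp(−a(theta − b)))
logit(0.57) = ln(0.57/0.43) = 0.2819
b = theta − logit/(a) = -2.6 − 0.2819/1.1000 = -2.8562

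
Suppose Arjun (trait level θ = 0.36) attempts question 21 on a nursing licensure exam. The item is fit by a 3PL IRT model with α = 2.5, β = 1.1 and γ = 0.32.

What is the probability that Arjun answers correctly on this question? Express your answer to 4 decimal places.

0.4124

P(θ) = γ + (1 − γ) · 1 / (1 + exp(−α(θ − β)))
Exponent: 2.5 × (0.36 − 1.1) = -1.8500
1/(1 + e^{1.8500}) = 0.1359
P = 0.32 + 0.68 × 0.1359 = 0.4124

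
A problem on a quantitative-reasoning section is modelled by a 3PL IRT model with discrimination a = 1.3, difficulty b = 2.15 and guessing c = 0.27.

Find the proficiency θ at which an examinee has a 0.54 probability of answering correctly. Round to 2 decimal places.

1.74

P(θ) = c + (1 − c) · 1 / (1 + exp(−a(θ − b)))
Remove guessing floor: (0.54 − 0.27)/(1 − 0.27) = 0.3699
logit = ln(0.3699/0.6301) = -0.5328
θ = b + logit/(a) = 2.15 + (-0.5328)/1.3000 = 1.7402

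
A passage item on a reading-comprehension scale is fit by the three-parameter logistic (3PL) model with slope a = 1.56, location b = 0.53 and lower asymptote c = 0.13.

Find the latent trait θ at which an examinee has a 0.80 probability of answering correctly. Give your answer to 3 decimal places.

P(θ) = c + (1 − c) · 1 / (1 + exp(−a(θ − b)))
Remove guessing floor: (0.80 − 0.13)/(1 − 0.13) = 0.7701
logit = ln(0.7701/0.2299) = 1.2090
θ = b + logit/(a) = 0.53 + 1.2090/1.5600 = 1.3050

1.305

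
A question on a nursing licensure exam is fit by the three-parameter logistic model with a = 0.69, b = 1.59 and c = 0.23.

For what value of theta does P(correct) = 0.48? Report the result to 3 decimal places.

P(theta) = c + (1 − c) · 1 / (1 + exp(−a(theta − b)))
Remove guessing floor: (0.48 − 0.23)/(1 − 0.23) = 0.3247
logit = ln(0.3247/0.6753) = -0.7324
theta = b + logit/(a) = 1.59 + (-0.7324)/0.6900 = 0.5286

0.529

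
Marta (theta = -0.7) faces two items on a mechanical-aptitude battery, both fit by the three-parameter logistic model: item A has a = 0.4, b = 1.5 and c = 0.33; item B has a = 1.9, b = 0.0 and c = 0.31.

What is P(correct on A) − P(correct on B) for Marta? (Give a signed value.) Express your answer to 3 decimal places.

0.072

P(theta) = c + (1 − c) · 1 / (1 + exp(−a(theta − b)))
P_A = 0.5264
P_B = 0.4543
P_A − P_B = 0.0721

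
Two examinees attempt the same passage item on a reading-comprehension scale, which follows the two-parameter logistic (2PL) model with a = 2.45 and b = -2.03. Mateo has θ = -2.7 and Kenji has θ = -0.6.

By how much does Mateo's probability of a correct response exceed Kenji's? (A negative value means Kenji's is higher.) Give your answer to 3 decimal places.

P(θ) = 1 / (1 + exp(−a(θ − b)))
P(Mateo) = 0.1623  [exponent -1.6415]
P(Kenji) = 0.9708  [exponent 3.5035]
Difference = 0.1623 − 0.9708 = -0.8085

-0.809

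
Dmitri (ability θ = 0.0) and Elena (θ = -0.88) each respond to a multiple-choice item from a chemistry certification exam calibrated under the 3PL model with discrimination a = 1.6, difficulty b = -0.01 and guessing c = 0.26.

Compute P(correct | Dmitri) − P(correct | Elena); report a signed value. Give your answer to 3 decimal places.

0.226

P(θ) = c + (1 − c) · 1 / (1 + exp(−a(θ − b)))
P(Dmitri) = 0.6330  [exponent 0.0160]
P(Elena) = 0.4073  [exponent -1.3920]
Difference = 0.6330 − 0.4073 = 0.2256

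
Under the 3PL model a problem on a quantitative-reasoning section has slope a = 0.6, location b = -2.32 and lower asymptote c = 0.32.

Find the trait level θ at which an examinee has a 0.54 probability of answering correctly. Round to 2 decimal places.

P(θ) = c + (1 − c) · 1 / (1 + exp(−a(θ − b)))
Remove guessing floor: (0.54 − 0.32)/(1 − 0.32) = 0.3235
logit = ln(0.3235/0.6765) = -0.7376
θ = b + logit/(a) = -2.32 + (-0.7376)/0.6000 = -3.5493

-3.55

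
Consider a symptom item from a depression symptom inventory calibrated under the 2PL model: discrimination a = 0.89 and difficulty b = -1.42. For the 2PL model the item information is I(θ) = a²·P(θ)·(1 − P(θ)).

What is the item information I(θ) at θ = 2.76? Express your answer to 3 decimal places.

0.018

P = 1/(1+e^{-3.7202}) = 0.9763
P(1−P) = 0.9763 × 0.0237 = 0.0231
I = a² × P(1−P) = 0.89² × 0.0231 = 0.01829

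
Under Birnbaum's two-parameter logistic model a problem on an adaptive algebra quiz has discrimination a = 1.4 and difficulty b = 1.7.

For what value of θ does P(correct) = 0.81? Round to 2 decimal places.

P(θ) = 1 / (1 + exp(−a(θ − b)))
logit = ln(0.8100/0.1900) = 1.4500
θ = b + logit/(a) = 1.7 + 1.4500/1.4000 = 2.7357

2.74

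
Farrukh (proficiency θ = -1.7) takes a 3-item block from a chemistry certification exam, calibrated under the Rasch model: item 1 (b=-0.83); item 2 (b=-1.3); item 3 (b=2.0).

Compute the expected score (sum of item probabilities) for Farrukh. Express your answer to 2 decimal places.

P(θ) = 1 / (1 + exp(−(θ − b)))
P_1 = 1/(1+e^{0.8700}) = 0.2953
P_2 = 1/(1+e^{0.4000}) = 0.4013
P_3 = 1/(1+e^{3.7000}) = 0.0241
E[score] = 0.2953 + 0.4013 + 0.0241 = 0.7207

0.72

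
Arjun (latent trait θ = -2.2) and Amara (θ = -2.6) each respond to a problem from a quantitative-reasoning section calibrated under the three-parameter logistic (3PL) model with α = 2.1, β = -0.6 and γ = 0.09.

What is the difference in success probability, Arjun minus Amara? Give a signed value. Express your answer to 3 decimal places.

P(θ) = γ + (1 − γ) · 1 / (1 + exp(−α(θ − β)))
P(Arjun) = 0.1205  [exponent -3.3600]
P(Amara) = 0.1034  [exponent -4.2000]
Difference = 0.1205 − 0.1034 = 0.0171

0.017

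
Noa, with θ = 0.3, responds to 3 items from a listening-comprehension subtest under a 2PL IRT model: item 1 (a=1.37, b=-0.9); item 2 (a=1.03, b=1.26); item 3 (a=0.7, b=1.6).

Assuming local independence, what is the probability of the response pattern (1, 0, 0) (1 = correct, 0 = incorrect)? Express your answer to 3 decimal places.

0.436

P(θ) = 1 / (1 + exp(−a(θ − b)))
P_1 = 1/(1+e^{-1.6440}) = 0.8381
P_2 = 1/(1+e^{0.9888}) = 0.2711
P_3 = 1/(1+e^{0.9100}) = 0.2870
L = P_1 × (1−P_2) × (1−P_3) = 0.8381 × 0.7289 × 0.7130 = 0.43552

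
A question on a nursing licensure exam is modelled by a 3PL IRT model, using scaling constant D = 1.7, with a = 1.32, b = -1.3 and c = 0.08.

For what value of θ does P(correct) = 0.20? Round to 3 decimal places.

P(θ) = c + (1 − c) · 1 / (1 + exp(−D·a(θ − b)))
Remove guessing floor: (0.20 − 0.08)/(1 − 0.08) = 0.1304
logit = ln(0.1304/0.8696) = -1.8971
θ = b + logit/(1.7·a) = -1.3 + (-1.8971)/2.2440 = -2.1454

-2.145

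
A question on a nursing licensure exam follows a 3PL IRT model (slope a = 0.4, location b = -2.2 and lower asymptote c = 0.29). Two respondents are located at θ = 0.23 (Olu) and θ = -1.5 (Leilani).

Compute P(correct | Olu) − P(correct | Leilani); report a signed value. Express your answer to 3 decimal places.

P(θ) = c + (1 − c) · 1 / (1 + exp(−a(θ − b)))
P(Olu) = 0.8051  [exponent 0.9720]
P(Leilani) = 0.6944  [exponent 0.2800]
Difference = 0.8051 − 0.6944 = 0.1107

0.111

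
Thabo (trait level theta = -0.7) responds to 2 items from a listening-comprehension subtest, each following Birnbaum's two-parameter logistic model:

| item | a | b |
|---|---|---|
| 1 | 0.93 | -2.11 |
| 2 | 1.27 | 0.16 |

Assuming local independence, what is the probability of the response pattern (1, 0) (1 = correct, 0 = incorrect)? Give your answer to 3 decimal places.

0.590

P(theta) = 1 / (1 + exp(−a(theta − b)))
P_1 = 1/(1+e^{-1.3113}) = 0.7877
P_2 = 1/(1+e^{1.0922}) = 0.2512
L = P_1 × (1−P_2) = 0.7877 × 0.7488 = 0.58985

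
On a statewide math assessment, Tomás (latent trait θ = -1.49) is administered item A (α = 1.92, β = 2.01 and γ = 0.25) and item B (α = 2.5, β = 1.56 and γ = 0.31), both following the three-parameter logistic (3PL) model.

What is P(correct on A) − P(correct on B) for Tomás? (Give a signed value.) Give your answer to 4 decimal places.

-0.0594

P(θ) = γ + (1 − γ) · 1 / (1 + exp(−α(θ − β)))
P_A = 0.2509
P_B = 0.3103
P_A − P_B = -0.0594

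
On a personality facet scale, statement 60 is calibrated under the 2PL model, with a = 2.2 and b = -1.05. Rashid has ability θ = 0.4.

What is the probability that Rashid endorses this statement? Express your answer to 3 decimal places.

0.960

P(θ) = 1 / (1 + exp(−a(θ − b)))
Exponent: 2.2 × (0.4 − (-1.05)) = 3.1900
1/(1 + e^{-3.1900}) = 0.9605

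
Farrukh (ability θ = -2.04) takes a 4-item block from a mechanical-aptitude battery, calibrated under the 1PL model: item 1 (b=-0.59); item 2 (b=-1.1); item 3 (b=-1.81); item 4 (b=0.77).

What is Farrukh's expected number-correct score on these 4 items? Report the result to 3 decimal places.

P(θ) = 1 / (1 + exp(−(θ − b)))
P_1 = 1/(1+e^{1.4500}) = 0.1900
P_2 = 1/(1+e^{0.9400}) = 0.2809
P_3 = 1/(1+e^{0.2300}) = 0.4428
P_4 = 1/(1+e^{2.8100}) = 0.0568
E[score] = 0.1900 + 0.2809 + 0.4428 + 0.0568 = 0.9704

0.970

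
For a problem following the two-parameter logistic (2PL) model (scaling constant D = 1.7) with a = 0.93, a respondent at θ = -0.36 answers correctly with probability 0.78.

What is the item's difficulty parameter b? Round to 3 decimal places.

-1.161

P(θ) = 1 / (1 + exp(−D·a(θ − b)))
logit(0.78) = ln(0.78/0.22) = 1.2657
b = θ − logit/(1.7·a) = -0.36 − 1.2657/1.5810 = -1.1605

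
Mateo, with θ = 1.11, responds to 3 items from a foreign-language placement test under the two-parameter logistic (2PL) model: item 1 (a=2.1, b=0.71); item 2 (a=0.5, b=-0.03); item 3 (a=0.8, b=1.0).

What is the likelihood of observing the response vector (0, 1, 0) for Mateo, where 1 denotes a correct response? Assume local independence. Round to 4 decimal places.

0.0921

P(θ) = 1 / (1 + exp(−a(θ − b)))
P_1 = 1/(1+e^{-0.8400}) = 0.6985
P_2 = 1/(1+e^{-0.5700}) = 0.6388
P_3 = 1/(1+e^{-0.0880}) = 0.5220
L = (1−P_1) × P_2 × (1−P_3) = 0.3015 × 0.6388 × 0.4780 = 0.09207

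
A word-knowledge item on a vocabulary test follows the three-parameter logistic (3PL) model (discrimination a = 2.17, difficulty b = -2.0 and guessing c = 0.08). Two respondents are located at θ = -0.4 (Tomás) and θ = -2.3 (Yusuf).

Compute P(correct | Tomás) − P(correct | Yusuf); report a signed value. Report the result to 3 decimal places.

0.577

P(θ) = c + (1 − c) · 1 / (1 + exp(−a(θ − b)))
P(Tomás) = 0.9723  [exponent 3.4720]
P(Yusuf) = 0.3953  [exponent -0.6510]
Difference = 0.9723 − 0.3953 = 0.5769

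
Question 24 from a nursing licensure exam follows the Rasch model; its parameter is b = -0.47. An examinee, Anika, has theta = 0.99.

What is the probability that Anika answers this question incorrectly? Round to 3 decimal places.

P(theta) = 1 / (1 + exp(−(theta − b)))
Exponent: (0.99 − (-0.47)) = 1.4600
1/(1 + e^{-1.4600}) = 0.8115
P = 0.8115
P(incorrect) = 1 − 0.8115 = 0.1885

0.188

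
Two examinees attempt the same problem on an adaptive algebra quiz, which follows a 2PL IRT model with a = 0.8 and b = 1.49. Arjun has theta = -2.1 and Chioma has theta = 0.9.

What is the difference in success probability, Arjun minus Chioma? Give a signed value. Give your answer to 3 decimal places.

P(theta) = 1 / (1 + exp(−a(theta − b)))
P(Arjun) = 0.0536  [exponent -2.8720]
P(Chioma) = 0.3841  [exponent -0.4720]
Difference = 0.0536 − 0.3841 = -0.3306

-0.331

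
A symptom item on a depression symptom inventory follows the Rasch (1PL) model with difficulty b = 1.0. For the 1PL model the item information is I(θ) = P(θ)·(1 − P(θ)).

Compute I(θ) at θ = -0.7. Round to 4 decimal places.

0.1306

P = 1/(1+e^{1.7000}) = 0.1545
P(1−P) = 0.1545 × 0.8455 = 0.1306
I = P(1−P) = 0.13061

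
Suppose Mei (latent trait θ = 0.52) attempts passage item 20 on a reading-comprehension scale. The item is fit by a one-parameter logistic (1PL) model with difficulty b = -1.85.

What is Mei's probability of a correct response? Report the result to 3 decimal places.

P(θ) = 1 / (1 + exp(−(θ − b)))
Exponent: (0.52 − (-1.85)) = 2.3700
1/(1 + e^{-2.3700}) = 0.9145
P = 0.9145

0.915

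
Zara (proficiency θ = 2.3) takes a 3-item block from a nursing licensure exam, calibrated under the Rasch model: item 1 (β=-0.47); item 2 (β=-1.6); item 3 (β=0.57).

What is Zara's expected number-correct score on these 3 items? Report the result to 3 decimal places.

P(θ) = 1 / (1 + exp(−(θ − β)))
P_1 = 1/(1+e^{-2.7700}) = 0.9410
P_2 = 1/(1+e^{-3.9000}) = 0.9802
P_3 = 1/(1+e^{-1.7300}) = 0.8494
E[score] = 0.9410 + 0.9802 + 0.8494 = 2.7706

2.771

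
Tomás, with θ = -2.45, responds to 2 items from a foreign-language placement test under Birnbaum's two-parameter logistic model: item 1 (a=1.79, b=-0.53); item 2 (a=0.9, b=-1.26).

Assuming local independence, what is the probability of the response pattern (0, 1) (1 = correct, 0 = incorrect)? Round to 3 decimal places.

P(θ) = 1 / (1 + exp(−a(θ − b)))
P_1 = 1/(1+e^{3.4368}) = 0.0312
P_2 = 1/(1+e^{1.0710}) = 0.2552
L = (1−P_1) × P_2 = 0.9688 × 0.2552 = 0.24726

0.247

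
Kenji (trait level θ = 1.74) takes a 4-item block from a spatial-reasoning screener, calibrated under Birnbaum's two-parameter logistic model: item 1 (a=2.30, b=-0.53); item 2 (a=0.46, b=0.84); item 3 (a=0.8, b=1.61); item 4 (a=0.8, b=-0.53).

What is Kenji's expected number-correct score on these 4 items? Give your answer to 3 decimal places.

2.983

P(θ) = 1 / (1 + exp(−a(θ − b)))
P_1 = 1/(1+e^{-5.2210}) = 0.9946
P_2 = 1/(1+e^{-0.4140}) = 0.6020
P_3 = 1/(1+e^{-0.1040}) = 0.5260
P_4 = 1/(1+e^{-1.8160}) = 0.8601
E[score] = 0.9946 + 0.6020 + 0.5260 + 0.8601 = 2.9827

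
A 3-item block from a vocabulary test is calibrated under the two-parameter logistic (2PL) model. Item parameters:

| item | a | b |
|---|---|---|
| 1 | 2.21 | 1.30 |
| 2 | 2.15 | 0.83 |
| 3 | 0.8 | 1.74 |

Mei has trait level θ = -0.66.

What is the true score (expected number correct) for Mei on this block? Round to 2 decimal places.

P(θ) = 1 / (1 + exp(−a(θ − b)))
P_1 = 1/(1+e^{4.3316}) = 0.0130
P_2 = 1/(1+e^{3.2035}) = 0.0390
P_3 = 1/(1+e^{1.9200}) = 0.1279
E[score] = 0.0130 + 0.0390 + 0.1279 = 0.1799

0.18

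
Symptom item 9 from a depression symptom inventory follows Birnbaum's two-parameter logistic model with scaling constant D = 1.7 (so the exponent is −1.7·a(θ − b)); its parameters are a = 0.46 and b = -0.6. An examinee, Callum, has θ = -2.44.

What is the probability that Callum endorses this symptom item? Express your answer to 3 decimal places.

0.192

P(θ) = 1 / (1 + exp(−D·a(θ − b)))
Exponent: 1.7 × 0.46 × (-2.44 − (-0.6)) = -1.4389
1/(1 + e^{1.4389}) = 0.1917
P = 0.1917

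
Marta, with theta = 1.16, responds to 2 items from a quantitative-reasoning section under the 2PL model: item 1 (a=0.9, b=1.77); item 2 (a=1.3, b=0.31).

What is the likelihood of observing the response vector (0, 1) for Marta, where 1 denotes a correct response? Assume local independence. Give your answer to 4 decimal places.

0.4762

P(theta) = 1 / (1 + exp(−a(theta − b)))
P_1 = 1/(1+e^{0.5490}) = 0.3661
P_2 = 1/(1+e^{-1.1050}) = 0.7512
L = (1−P_1) × P_2 = 0.6339 × 0.7512 = 0.47619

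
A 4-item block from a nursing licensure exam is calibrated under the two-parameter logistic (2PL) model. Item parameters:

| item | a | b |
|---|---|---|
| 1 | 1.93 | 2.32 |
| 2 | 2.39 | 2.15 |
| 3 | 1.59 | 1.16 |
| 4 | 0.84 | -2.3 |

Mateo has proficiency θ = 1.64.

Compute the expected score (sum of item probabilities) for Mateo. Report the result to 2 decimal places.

2.09

P(θ) = 1 / (1 + exp(−a(θ − b)))
P_1 = 1/(1+e^{1.3124}) = 0.2121
P_2 = 1/(1+e^{1.2189}) = 0.2281
P_3 = 1/(1+e^{-0.7632}) = 0.6820
P_4 = 1/(1+e^{-3.3096}) = 0.9648
E[score] = 0.2121 + 0.2281 + 0.6820 + 0.9648 = 2.0870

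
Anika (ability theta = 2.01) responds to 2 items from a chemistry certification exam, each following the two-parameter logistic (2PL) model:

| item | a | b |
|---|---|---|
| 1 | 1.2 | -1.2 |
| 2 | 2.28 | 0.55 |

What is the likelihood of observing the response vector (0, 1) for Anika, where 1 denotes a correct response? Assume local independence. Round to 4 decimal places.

0.0201

P(theta) = 1 / (1 + exp(−a(theta − b)))
P_1 = 1/(1+e^{-3.8520}) = 0.9792
P_2 = 1/(1+e^{-3.3288}) = 0.9654
L = (1−P_1) × P_2 = 0.0208 × 0.9654 = 0.02008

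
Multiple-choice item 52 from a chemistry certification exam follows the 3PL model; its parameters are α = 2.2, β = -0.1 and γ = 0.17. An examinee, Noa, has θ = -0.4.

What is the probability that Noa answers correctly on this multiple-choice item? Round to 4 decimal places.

0.4528

P(θ) = γ + (1 − γ) · 1 / (1 + exp(−α(θ − β)))
Exponent: 2.2 × (-0.4 − (-0.1)) = -0.6600
1/(1 + e^{0.6600}) = 0.3407
P = 0.17 + 0.83 × 0.3407 = 0.4528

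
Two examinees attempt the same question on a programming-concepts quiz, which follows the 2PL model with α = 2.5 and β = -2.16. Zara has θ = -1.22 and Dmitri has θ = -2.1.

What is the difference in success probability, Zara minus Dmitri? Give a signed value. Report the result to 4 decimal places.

P(θ) = 1 / (1 + exp(−α(θ − β)))
P(Zara) = 0.9129  [exponent 2.3500]
P(Dmitri) = 0.5374  [exponent 0.1500]
Difference = 0.9129 − 0.5374 = 0.3755

0.3755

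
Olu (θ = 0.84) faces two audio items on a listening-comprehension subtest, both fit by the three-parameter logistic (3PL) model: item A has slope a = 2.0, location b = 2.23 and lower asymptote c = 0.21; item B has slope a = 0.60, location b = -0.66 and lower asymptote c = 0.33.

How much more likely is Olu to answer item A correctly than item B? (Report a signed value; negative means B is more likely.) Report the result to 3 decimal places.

-0.550

P(θ) = c + (1 − c) · 1 / (1 + exp(−a(θ − b)))
P_A = 0.2561
P_B = 0.8063
P_A − P_B = -0.5502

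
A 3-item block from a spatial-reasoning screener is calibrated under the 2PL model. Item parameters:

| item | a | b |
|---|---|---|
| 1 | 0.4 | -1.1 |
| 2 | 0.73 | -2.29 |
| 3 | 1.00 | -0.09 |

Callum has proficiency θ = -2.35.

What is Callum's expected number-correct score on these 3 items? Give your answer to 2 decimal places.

P(θ) = 1 / (1 + exp(−a(θ − b)))
P_1 = 1/(1+e^{0.5000}) = 0.3775
P_2 = 1/(1+e^{0.0438}) = 0.4891
P_3 = 1/(1+e^{2.2600}) = 0.0945
E[score] = 0.3775 + 0.4891 + 0.0945 = 0.9611

0.96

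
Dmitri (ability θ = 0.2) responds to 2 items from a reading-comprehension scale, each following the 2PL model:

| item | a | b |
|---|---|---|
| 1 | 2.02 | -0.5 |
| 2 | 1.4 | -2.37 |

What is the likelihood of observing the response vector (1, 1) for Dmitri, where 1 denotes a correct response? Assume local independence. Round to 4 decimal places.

P(θ) = 1 / (1 + exp(−a(θ − b)))
P_1 = 1/(1+e^{-1.4140}) = 0.8044
P_2 = 1/(1+e^{-3.5980}) = 0.9734
L = P_1 × P_2 = 0.8044 × 0.9734 = 0.78296

0.7830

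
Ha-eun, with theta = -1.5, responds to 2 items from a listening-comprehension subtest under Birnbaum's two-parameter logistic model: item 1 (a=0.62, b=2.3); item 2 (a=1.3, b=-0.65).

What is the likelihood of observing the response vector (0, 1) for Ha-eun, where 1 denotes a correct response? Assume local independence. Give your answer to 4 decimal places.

P(theta) = 1 / (1 + exp(−a(theta − b)))
P_1 = 1/(1+e^{2.3560}) = 0.0866
P_2 = 1/(1+e^{1.1050}) = 0.2488
L = (1−P_1) × P_2 = 0.9134 × 0.2488 = 0.22726

0.2273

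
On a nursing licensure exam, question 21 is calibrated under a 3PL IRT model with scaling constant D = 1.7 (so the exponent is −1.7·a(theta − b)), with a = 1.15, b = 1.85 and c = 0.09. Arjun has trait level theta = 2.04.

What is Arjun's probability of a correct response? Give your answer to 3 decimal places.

0.629

P(theta) = c + (1 − c) · 1 / (1 + exp(−D·a(theta − b)))
Exponent: 1.7 × 1.15 × (2.04 − 1.85) = 0.3714
1/(1 + e^{-0.3714}) = 0.5918
P = 0.09 + 0.91 × 0.5918 = 0.6285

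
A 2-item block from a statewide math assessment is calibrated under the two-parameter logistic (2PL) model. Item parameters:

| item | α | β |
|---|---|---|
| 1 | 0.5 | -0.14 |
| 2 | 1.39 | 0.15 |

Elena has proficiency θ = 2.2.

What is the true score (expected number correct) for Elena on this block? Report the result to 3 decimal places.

P(θ) = 1 / (1 + exp(−α(θ − β)))
P_1 = 1/(1+e^{-1.1700}) = 0.7631
P_2 = 1/(1+e^{-2.8495}) = 0.9453
E[score] = 0.7631 + 0.9453 = 1.7084

1.708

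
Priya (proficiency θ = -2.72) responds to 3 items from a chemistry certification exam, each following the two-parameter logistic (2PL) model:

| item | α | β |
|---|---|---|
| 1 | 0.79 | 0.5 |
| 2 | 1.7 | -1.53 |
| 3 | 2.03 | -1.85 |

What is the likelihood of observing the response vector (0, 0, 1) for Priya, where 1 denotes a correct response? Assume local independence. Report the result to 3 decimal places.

P(θ) = 1 / (1 + exp(−α(θ − β)))
P_1 = 1/(1+e^{2.5438}) = 0.0728
P_2 = 1/(1+e^{2.0230}) = 0.1168
P_3 = 1/(1+e^{1.7661}) = 0.1460
L = (1−P_1) × (1−P_2) × P_3 = 0.9272 × 0.8832 × 0.1460 = 0.11958

0.120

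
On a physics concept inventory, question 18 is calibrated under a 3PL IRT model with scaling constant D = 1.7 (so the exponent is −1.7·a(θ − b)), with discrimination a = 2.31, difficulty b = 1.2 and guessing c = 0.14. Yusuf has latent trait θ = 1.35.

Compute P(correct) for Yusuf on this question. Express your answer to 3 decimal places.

P(θ) = c + (1 − c) · 1 / (1 + exp(−D·a(θ − b)))
Exponent: 1.7 × 2.31 × (1.35 − 1.2) = 0.5891
1/(1 + e^{-0.5891}) = 0.6431
P = 0.14 + 0.86 × 0.6431 = 0.6931

0.693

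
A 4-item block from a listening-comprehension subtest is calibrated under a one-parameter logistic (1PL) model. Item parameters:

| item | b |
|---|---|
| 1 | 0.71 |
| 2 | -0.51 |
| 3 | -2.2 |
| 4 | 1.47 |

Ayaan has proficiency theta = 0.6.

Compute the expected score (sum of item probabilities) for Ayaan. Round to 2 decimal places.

P(theta) = 1 / (1 + exp(−(theta − b)))
P_1 = 1/(1+e^{0.1100}) = 0.4725
P_2 = 1/(1+e^{-1.1100}) = 0.7521
P_3 = 1/(1+e^{-2.8000}) = 0.9427
P_4 = 1/(1+e^{0.8700}) = 0.2953
E[score] = 0.4725 + 0.7521 + 0.9427 + 0.2953 = 2.4626

2.46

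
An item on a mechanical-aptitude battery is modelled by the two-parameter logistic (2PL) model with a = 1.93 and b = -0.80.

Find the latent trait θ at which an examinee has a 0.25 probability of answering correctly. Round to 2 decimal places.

P(θ) = 1 / (1 + exp(−a(θ − b)))
logit = ln(0.2500/0.7500) = -1.0986
θ = b + logit/(a) = -0.80 + (-1.0986)/1.9300 = -1.3692

-1.37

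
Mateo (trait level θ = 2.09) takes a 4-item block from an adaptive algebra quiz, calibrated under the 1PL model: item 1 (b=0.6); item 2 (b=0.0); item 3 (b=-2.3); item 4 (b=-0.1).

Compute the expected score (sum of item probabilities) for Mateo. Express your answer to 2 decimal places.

3.59

P(θ) = 1 / (1 + exp(−(θ − b)))
P_1 = 1/(1+e^{-1.4900}) = 0.8161
P_2 = 1/(1+e^{-2.0900}) = 0.8899
P_3 = 1/(1+e^{-4.3900}) = 0.9878
P_4 = 1/(1+e^{-2.1900}) = 0.8993
E[score] = 0.8161 + 0.8899 + 0.9878 + 0.8993 = 3.5931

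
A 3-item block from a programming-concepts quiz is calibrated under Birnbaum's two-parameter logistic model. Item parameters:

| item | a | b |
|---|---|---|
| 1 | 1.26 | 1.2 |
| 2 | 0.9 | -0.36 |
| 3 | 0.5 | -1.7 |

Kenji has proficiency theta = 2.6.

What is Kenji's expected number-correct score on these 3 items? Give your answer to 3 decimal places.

2.684

P(theta) = 1 / (1 + exp(−a(theta − b)))
P_1 = 1/(1+e^{-1.7640}) = 0.8537
P_2 = 1/(1+e^{-2.6640}) = 0.9349
P_3 = 1/(1+e^{-2.1500}) = 0.8957
E[score] = 0.8537 + 0.9349 + 0.8957 = 2.6842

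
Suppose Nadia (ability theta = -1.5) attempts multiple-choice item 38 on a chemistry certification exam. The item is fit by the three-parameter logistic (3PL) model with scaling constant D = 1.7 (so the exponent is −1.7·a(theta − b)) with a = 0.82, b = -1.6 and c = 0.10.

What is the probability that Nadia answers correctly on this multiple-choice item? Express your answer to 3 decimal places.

0.581

P(theta) = c + (1 − c) · 1 / (1 + exp(−D·a(theta − b)))
Exponent: 1.7 × 0.82 × (-1.5 − (-1.6)) = 0.1394
1/(1 + e^{-0.1394}) = 0.5348
P = 0.10 + 0.90 × 0.5348 = 0.5813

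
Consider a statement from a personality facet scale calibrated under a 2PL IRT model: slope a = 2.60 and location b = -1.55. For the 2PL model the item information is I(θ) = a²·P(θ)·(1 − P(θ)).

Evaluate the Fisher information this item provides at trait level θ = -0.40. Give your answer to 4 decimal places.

0.3082

P = 1/(1+e^{-2.9900}) = 0.9521
P(1−P) = 0.9521 × 0.0479 = 0.0456
I = a² × P(1−P) = 2.60² × 0.0456 = 0.30817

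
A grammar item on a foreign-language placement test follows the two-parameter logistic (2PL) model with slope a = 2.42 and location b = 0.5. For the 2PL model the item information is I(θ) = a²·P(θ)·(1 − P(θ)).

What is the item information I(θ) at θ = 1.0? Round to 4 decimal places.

P = 1/(1+e^{-1.2100}) = 0.7703
P(1−P) = 0.7703 × 0.2297 = 0.1769
I = a² × P(1−P) = 2.42² × 0.1769 = 1.03622

1.0362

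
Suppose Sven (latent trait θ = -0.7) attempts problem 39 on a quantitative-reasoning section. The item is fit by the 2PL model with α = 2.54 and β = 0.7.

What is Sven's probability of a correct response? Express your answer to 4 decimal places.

0.0278

P(θ) = 1 / (1 + exp(−α(θ − β)))
Exponent: 2.54 × (-0.7 − 0.7) = -3.5560
1/(1 + e^{3.5560}) = 0.0278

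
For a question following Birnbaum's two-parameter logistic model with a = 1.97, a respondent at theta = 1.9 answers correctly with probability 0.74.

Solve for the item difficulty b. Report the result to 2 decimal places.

1.37

P(theta) = 1 / (1 + exp(−a(theta − b)))
logit(0.74) = ln(0.74/0.26) = 1.0460
b = theta − logit/(a) = 1.9 − 1.0460/1.9700 = 1.3691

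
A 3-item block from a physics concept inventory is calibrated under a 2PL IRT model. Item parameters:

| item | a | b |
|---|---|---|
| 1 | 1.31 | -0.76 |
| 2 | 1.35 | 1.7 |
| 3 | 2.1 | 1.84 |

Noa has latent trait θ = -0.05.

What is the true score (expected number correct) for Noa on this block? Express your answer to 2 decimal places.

0.82

P(θ) = 1 / (1 + exp(−a(θ − b)))
P_1 = 1/(1+e^{-0.9301}) = 0.7171
P_2 = 1/(1+e^{2.3625}) = 0.0861
P_3 = 1/(1+e^{3.9690}) = 0.0185
E[score] = 0.7171 + 0.0861 + 0.0185 = 0.8217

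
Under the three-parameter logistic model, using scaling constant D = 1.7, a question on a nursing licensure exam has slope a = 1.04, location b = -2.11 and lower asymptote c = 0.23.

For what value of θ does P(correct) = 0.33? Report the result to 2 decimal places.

-3.19

P(θ) = c + (1 − c) · 1 / (1 + exp(−D·a(θ − b)))
Remove guessing floor: (0.33 − 0.23)/(1 − 0.23) = 0.1299
logit = ln(0.1299/0.8701) = -1.9021
θ = b + logit/(1.7·a) = -2.11 + (-1.9021)/1.7680 = -3.1859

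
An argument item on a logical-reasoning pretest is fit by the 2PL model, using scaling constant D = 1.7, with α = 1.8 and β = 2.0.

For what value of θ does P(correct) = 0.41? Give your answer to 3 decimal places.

1.881

P(θ) = 1 / (1 + exp(−D·α(θ − β)))
logit = ln(0.4100/0.5900) = -0.3640
θ = β + logit/(1.7·α) = 2.0 + (-0.3640)/3.0600 = 1.8811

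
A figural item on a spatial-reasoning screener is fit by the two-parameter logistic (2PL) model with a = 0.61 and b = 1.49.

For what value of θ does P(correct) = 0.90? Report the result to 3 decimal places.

P(θ) = 1 / (1 + exp(−a(θ − b)))
logit = ln(0.9000/0.1000) = 2.1972
θ = b + logit/(a) = 1.49 + 2.1972/0.6100 = 5.0920

5.092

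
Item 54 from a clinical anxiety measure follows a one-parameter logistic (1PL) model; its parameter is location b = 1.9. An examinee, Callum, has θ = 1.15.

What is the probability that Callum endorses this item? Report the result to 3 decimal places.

0.321

P(θ) = 1 / (1 + exp(−(θ − b)))
Exponent: (1.15 − 1.9) = -0.7500
1/(1 + e^{0.7500}) = 0.3208
P = 0.3208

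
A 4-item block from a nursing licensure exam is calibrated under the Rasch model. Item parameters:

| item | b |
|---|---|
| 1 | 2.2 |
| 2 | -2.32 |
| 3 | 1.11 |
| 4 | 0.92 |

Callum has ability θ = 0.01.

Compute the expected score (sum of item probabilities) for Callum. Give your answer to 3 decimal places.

1.549

P(θ) = 1 / (1 + exp(−(θ − b)))
P_1 = 1/(1+e^{2.1900}) = 0.1007
P_2 = 1/(1+e^{-2.3300}) = 0.9113
P_3 = 1/(1+e^{1.1000}) = 0.2497
P_4 = 1/(1+e^{0.9100}) = 0.2870
E[score] = 0.1007 + 0.9113 + 0.2497 + 0.2870 = 1.5487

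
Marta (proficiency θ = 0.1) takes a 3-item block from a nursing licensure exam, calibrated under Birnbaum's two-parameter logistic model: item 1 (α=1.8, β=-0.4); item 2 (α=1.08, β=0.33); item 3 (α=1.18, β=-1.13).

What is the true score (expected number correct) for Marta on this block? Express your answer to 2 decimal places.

1.96

P(θ) = 1 / (1 + exp(−α(θ − β)))
P_1 = 1/(1+e^{-0.9000}) = 0.7109
P_2 = 1/(1+e^{0.2484}) = 0.4382
P_3 = 1/(1+e^{-1.4514}) = 0.8102
E[score] = 0.7109 + 0.4382 + 0.8102 = 1.9594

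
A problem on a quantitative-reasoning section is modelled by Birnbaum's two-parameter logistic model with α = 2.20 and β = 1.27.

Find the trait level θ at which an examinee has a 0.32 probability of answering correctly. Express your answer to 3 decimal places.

P(θ) = 1 / (1 + exp(−α(θ − β)))
logit = ln(0.3200/0.6800) = -0.7538
θ = β + logit/(α) = 1.27 + (-0.7538)/2.2000 = 0.9274

0.927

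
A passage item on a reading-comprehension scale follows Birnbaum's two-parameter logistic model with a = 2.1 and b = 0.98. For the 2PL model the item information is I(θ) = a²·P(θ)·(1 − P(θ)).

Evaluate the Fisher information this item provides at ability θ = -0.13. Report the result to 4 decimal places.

P = 1/(1+e^{2.3310}) = 0.0886
P(1−P) = 0.0886 × 0.9114 = 0.0807
I = a² × P(1−P) = 2.1² × 0.0807 = 0.35606

0.3561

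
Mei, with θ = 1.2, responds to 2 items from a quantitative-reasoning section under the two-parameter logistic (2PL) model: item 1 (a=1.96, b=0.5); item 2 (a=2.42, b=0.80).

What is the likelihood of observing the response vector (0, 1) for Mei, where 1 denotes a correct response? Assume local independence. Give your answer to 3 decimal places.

P(θ) = 1 / (1 + exp(−a(θ − b)))
P_1 = 1/(1+e^{-1.3720}) = 0.7977
P_2 = 1/(1+e^{-0.9680}) = 0.7247
L = (1−P_1) × P_2 = 0.2023 × 0.7247 = 0.14661

0.147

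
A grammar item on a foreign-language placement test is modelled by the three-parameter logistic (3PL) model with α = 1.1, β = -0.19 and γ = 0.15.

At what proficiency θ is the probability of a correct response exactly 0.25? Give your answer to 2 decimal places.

-2.02

P(θ) = γ + (1 − γ) · 1 / (1 + exp(−α(θ − β)))
Remove guessing floor: (0.25 − 0.15)/(1 − 0.15) = 0.1176
logit = ln(0.1176/0.8824) = -2.0149
θ = β + logit/(α) = -0.19 + (-2.0149)/1.1000 = -2.0217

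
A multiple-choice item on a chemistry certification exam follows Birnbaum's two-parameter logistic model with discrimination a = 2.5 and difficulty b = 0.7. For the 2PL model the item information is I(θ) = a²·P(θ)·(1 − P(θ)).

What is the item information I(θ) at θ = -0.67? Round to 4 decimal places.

0.1908

P = 1/(1+e^{3.4250}) = 0.0315
P(1−P) = 0.0315 × 0.9685 = 0.0305
I = a² × P(1−P) = 2.5² × 0.0305 = 0.19081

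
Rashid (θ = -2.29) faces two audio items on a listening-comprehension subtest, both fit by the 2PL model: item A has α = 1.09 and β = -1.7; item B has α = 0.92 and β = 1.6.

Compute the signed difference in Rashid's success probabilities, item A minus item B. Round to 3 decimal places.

P(θ) = 1 / (1 + exp(−α(θ − β)))
P_A = 0.3445
P_B = 0.0272
P_A − P_B = 0.3174

0.317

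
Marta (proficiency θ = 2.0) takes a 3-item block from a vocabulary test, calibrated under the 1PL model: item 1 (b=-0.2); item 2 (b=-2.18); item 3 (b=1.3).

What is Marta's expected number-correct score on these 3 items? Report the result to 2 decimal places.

2.55

P(θ) = 1 / (1 + exp(−(θ − b)))
P_1 = 1/(1+e^{-2.2000}) = 0.9002
P_2 = 1/(1+e^{-4.1800}) = 0.9849
P_3 = 1/(1+e^{-0.7000}) = 0.6682
E[score] = 0.9002 + 0.9849 + 0.6682 = 2.5534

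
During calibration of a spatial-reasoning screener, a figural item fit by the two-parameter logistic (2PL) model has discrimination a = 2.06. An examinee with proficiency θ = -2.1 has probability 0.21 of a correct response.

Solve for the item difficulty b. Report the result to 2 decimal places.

P(θ) = 1 / (1 + exp(−a(θ − b)))
logit(0.21) = ln(0.21/0.79) = -1.3249
b = θ − logit/(a) = -2.1 − (-1.3249)/2.0600 = -1.4568

-1.46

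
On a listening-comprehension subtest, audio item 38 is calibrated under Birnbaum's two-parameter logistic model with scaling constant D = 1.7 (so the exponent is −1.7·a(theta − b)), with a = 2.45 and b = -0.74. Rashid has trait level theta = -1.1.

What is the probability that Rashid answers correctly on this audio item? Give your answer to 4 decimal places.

P(theta) = 1 / (1 + exp(−D·a(theta − b)))
Exponent: 1.7 × 2.45 × (-1.1 − (-0.74)) = -1.4994
1/(1 + e^{1.4994}) = 0.1825
P = 0.1825

0.1825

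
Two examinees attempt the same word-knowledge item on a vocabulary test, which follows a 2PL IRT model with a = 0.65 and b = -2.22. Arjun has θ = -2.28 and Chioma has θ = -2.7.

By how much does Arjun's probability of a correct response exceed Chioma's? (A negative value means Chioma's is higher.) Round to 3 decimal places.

0.068

P(θ) = 1 / (1 + exp(−a(θ − b)))
P(Arjun) = 0.4903  [exponent -0.0390]
P(Chioma) = 0.4226  [exponent -0.3120]
Difference = 0.4903 − 0.4226 = 0.0676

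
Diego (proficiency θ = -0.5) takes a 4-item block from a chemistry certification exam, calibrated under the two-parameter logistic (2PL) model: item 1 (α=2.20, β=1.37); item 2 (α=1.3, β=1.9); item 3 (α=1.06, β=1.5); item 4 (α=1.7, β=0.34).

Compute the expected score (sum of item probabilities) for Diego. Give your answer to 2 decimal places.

0.36

P(θ) = 1 / (1 + exp(−α(θ − β)))
P_1 = 1/(1+e^{4.1140}) = 0.0161
P_2 = 1/(1+e^{3.1200}) = 0.0423
P_3 = 1/(1+e^{2.1200}) = 0.1072
P_4 = 1/(1+e^{1.4280}) = 0.1934
E[score] = 0.0161 + 0.0423 + 0.1072 + 0.1934 = 0.3589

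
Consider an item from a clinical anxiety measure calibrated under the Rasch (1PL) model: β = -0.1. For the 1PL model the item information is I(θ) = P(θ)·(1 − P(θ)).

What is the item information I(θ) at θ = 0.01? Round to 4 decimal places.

P = 1/(1+e^{-0.1100}) = 0.5275
P(1−P) = 0.5275 × 0.4725 = 0.2492
I = P(1−P) = 0.24925

0.2492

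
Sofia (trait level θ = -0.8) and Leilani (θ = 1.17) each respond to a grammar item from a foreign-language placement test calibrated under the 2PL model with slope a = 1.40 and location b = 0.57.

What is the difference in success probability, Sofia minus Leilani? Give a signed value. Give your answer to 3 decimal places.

-0.570

P(θ) = 1 / (1 + exp(−a(θ − b)))
P(Sofia) = 0.1281  [exponent -1.9180]
P(Leilani) = 0.6985  [exponent 0.8400]
Difference = 0.1281 − 0.6985 = -0.5704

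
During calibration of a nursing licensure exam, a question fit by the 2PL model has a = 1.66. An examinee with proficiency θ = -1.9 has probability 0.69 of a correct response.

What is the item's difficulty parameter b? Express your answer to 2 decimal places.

-2.38

P(θ) = 1 / (1 + exp(−a(θ − b)))
logit(0.69) = ln(0.69/0.31) = 0.8001
b = θ − logit/(a) = -1.9 − 0.8001/1.6600 = -2.3820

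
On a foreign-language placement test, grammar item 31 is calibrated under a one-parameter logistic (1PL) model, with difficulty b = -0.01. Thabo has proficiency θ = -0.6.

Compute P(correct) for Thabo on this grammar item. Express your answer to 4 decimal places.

0.3566

P(θ) = 1 / (1 + exp(−(θ − b)))
Exponent: (-0.6 − (-0.01)) = -0.5900
1/(1 + e^{0.5900}) = 0.3566
P = 0.3566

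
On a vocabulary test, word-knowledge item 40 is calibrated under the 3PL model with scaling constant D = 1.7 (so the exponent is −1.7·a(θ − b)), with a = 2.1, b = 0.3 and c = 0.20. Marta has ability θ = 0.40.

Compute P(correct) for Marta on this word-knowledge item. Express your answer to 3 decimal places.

0.671

P(θ) = c + (1 − c) · 1 / (1 + exp(−D·a(θ − b)))
Exponent: 1.7 × 2.1 × (0.40 − 0.3) = 0.3570
1/(1 + e^{-0.3570}) = 0.5883
P = 0.20 + 0.80 × 0.5883 = 0.6707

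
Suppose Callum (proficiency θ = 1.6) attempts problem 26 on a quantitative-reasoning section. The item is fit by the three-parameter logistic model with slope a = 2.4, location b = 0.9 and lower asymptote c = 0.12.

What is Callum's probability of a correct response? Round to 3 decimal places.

0.862

P(θ) = c + (1 − c) · 1 / (1 + exp(−a(θ − b)))
Exponent: 2.4 × (1.6 − 0.9) = 1.6800
1/(1 + e^{-1.6800}) = 0.8429
P = 0.12 + 0.88 × 0.8429 = 0.8618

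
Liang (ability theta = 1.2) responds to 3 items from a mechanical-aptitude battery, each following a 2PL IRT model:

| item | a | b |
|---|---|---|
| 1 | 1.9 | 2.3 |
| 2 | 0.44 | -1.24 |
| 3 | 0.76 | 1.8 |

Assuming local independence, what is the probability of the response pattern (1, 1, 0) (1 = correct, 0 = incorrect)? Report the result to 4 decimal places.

0.0502

P(theta) = 1 / (1 + exp(−a(theta − b)))
P_1 = 1/(1+e^{2.0900}) = 0.1101
P_2 = 1/(1+e^{-1.0736}) = 0.7453
P_3 = 1/(1+e^{0.4560}) = 0.3879
L = P_1 × P_2 × (1−P_3) = 0.1101 × 0.7453 × 0.6121 = 0.05021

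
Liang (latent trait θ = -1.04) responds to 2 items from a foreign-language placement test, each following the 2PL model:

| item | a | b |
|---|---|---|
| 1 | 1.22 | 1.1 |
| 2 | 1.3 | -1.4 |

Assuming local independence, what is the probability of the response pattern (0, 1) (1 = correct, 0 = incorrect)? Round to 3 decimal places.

P(θ) = 1 / (1 + exp(−a(θ − b)))
P_1 = 1/(1+e^{2.6108}) = 0.0684
P_2 = 1/(1+e^{-0.4680}) = 0.6149
L = (1−P_1) × P_2 = 0.9316 × 0.6149 = 0.57282

0.573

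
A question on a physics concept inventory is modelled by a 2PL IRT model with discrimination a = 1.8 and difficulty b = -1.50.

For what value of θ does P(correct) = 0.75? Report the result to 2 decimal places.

-0.89

P(θ) = 1 / (1 + exp(−a(θ − b)))
logit = ln(0.7500/0.2500) = 1.0986
θ = b + logit/(a) = -1.50 + 1.0986/1.8000 = -0.8897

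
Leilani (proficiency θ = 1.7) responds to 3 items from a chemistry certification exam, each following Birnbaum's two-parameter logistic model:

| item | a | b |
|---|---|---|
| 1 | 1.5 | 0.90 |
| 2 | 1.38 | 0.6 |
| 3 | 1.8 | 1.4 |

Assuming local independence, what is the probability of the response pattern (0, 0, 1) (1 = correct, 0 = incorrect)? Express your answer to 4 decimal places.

P(θ) = 1 / (1 + exp(−a(θ − b)))
P_1 = 1/(1+e^{-1.2000}) = 0.7685
P_2 = 1/(1+e^{-1.5180}) = 0.8202
P_3 = 1/(1+e^{-0.5400}) = 0.6318
L = (1−P_1) × (1−P_2) × P_3 = 0.2315 × 0.1798 × 0.6318 = 0.02629

0.0263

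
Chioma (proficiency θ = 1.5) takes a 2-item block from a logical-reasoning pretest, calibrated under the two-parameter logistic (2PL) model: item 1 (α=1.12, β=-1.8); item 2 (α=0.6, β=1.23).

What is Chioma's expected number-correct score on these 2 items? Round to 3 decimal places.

1.516

P(θ) = 1 / (1 + exp(−α(θ − β)))
P_1 = 1/(1+e^{-3.6960}) = 0.9758
P_2 = 1/(1+e^{-0.1620}) = 0.5404
E[score] = 0.9758 + 0.5404 = 1.5162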